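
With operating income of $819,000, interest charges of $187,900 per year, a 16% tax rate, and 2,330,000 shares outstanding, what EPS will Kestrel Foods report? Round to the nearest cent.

$0.23

Pre-tax income = $819,000 − $187,900.00 = $631,100.00.
After tax at 16%: net income = $631,100.00 × 0.84 = $530,124.00.
Per share: $530,124.00 / 2,330,000 shares = $0.23.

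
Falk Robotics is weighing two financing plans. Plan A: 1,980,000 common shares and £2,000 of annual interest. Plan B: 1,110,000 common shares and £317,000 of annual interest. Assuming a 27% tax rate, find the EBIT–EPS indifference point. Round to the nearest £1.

£718,897

Set EPS_A = EPS_B: (EBIT − £2,000)(1 − 0.27) ÷ 1,980,000 = (EBIT − £317,000)(1 − 0.27) ÷ 1,110,000.
Cancelling (1 − t) and cross-multiplying: 1,110,000·(EBIT − 2,000) = 1,980,000·(EBIT − 317,000).
Solving, EBIT = (317,000·1,980,000 − 2,000·1,110,000) / (1,980,000 − 1,110,000) = 625,440,000,000 / 870,000 = 718,896.55.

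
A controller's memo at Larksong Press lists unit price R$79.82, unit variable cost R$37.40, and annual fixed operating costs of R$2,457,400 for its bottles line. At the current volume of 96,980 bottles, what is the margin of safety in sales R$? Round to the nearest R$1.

Each unit contributes R$79.82 − R$37.40 = R$42.42. Break-even units = R$2,457,400 ÷ R$42.42 = 57,930.22; break-even revenue = 57,930.22 × R$79.82 = R$4,623,990.29.
Current sales = 96,980 × R$79.82 = R$7,740,943.60.
Margin of safety = R$7,740,943.60 − R$4,623,990.29 = R$3,116,953.

R$3,116,953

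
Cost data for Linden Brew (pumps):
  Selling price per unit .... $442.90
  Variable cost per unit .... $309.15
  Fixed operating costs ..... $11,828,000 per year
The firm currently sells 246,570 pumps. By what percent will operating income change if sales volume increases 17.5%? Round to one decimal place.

Total contribution margin = 246,570 × $133.75 = $32,978,737.50.
Operating income = contribution − fixed costs = $32,978,737.50 − $11,828,000 = $21,150,737.50.
DOL = contribution ÷ EBIT = $32,978,737.50 ÷ $21,150,737.50 = 1.5592.
Operating income changes by 1.5592 × +17.5% = +27.3%.

+27.3%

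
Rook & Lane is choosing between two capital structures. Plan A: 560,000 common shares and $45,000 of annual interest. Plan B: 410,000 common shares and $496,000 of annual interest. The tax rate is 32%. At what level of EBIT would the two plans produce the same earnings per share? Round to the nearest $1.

$1,728,733

At indifference, (EBIT − 45,000)(1 − t)/560,000 = (EBIT − 496,000)(1 − t)/410,000.
Cancelling (1 − t) and cross-multiplying: 410,000·(EBIT − 45,000) = 560,000·(EBIT − 496,000).
Solving, EBIT = (496,000·560,000 − 45,000·410,000) / (560,000 − 410,000) = 259,310,000,000 / 150,000 = 1,728,733.33.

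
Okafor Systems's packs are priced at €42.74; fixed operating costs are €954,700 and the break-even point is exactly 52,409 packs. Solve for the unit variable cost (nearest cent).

€24.52

At break-even, FC = Q × (P − VC), so P − VC = €954,700 ÷ 52,409 = €18.2163.
Variable cost per unit = €42.74 − €18.2163 = €24.52.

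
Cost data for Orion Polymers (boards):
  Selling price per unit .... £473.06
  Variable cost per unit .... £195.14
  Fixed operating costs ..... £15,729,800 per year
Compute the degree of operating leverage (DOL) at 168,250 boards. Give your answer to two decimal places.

1.51

Contribution at this volume is 168,250 × £277.92 = £46,760,040.00.
Operating income = contribution − fixed costs = £46,760,040.00 − £15,729,800 = £31,030,240.00.
DOL = contribution ÷ EBIT = £46,760,040.00 ÷ £31,030,240.00 = 1.5069.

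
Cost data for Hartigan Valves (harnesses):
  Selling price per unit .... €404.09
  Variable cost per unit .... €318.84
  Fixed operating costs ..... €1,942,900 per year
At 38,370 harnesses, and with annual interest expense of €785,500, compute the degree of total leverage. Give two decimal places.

6.03

At 38,370 units, contribution = 38,370 × €85.25 = €3,271,042.50.
EBIT = €3,271,042.50 − €1,942,900 = €1,328,142.50. Interest = €785,500.00.
DOL = €3,271,042.50 ÷ €1,328,142.50 = 2.4629; DFL = €1,328,142.50 ÷ €542,642.50 = 2.4475.
Combined leverage = 2.4629 × 2.4475 = 6.0279.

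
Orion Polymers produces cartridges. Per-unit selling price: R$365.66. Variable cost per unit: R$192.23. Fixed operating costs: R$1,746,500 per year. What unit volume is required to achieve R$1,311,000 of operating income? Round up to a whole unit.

17,630 cartridges

Each unit contributes R$365.66 − R$192.23 = R$173.43.
Units = (FC + target) / CM = (R$1,746,500 + R$1,311,000) / R$173.43 = 17,629.59, so 17,630 cartridges.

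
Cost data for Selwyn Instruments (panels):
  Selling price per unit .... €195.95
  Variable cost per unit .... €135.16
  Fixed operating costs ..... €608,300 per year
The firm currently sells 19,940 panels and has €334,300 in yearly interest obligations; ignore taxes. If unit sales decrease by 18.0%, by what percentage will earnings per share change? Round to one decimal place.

Contribution at this volume is 19,940 × €60.79 = €1,212,152.60.
EBIT = €1,212,152.60 − €608,300 = €603,852.60.
After interest of €334,300.00, pre-tax earnings = €269,552.60.
Degree of combined leverage = contribution ÷ (EBIT − I) = €1,212,152.60 ÷ €269,552.60 = 4.4969.
EPS therefore changes by 4.4969 × (-18.0%) = -80.9%.

-80.9%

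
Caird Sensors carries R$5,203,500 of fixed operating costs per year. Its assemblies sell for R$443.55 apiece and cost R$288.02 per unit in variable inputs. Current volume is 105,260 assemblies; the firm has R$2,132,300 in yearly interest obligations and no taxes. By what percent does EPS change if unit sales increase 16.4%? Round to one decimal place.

+29.7%

At 105,260 units, contribution = 105,260 × R$155.53 = R$16,371,087.80.
EBIT = R$16,371,087.80 − R$5,203,500 = R$11,167,587.80.
After interest of R$2,132,300.00, pre-tax earnings = R$9,035,287.80.
DCL = total CM / (EBIT − I) = R$16,371,087.80 / R$9,035,287.80 = 1.8119.
EPS therefore changes by 1.8119 × (+16.4%) = +29.7%.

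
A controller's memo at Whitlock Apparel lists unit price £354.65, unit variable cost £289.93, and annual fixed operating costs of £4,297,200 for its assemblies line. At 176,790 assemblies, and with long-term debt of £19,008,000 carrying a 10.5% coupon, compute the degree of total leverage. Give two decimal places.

Total contribution margin = 176,790 × £64.72 = £11,441,848.80.
Subtracting fixed costs: EBIT = £11,441,848.80 − £4,297,200 = £7,144,648.80. Interest = £1,995,840.00, so EBIT − I = £5,148,808.80.
DCL = contribution ÷ (EBIT − I) = £11,441,848.80 ÷ £5,148,808.80 = 2.2222.

2.22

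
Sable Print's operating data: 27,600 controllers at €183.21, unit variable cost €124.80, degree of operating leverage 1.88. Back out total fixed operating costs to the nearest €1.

€754,607

Total contribution margin = 27,600 × €58.41 = €1,612,116.00.
Since DOL = CM ÷ EBIT, EBIT = €1,612,116.00 ÷ 1.88 = €857,508.51.
And FC = contribution − EBIT = €1,612,116.00 − €857,508.51 = €754,607.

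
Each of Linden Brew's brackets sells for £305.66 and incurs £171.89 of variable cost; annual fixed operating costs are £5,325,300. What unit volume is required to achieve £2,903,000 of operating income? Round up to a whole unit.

61,511 brackets

Each unit contributes £305.66 − £171.89 = £133.77.
Units = (FC + target) / CM = (£5,325,300 + £2,903,000) / £133.77 = 61,510.80, so 61,511 brackets.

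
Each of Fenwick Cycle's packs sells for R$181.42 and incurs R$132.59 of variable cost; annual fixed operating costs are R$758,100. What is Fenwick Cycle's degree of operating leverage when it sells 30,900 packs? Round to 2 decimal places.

Contribution at this volume is 30,900 × R$48.83 = R$1,508,847.00.
EBIT = R$1,508,847.00 − R$758,100 = R$750,747.00.
DOL = contribution ÷ EBIT = R$1,508,847.00 ÷ R$750,747.00 = 2.0098.

2.01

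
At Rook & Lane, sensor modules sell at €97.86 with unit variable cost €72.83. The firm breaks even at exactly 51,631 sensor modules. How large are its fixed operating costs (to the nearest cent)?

Unit CM = price − variable cost = €97.86 − €72.83 = €25.03.
Since BE = FC / CM, FC = 51,631 × €25.03 = €1,292,323.93.

€1,292,323.93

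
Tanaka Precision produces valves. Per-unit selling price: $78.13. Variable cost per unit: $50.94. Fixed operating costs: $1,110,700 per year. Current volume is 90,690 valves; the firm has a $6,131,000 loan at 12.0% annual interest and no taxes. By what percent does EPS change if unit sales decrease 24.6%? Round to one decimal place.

Contribution at this volume is 90,690 × $27.19 = $2,465,861.10.
Operating income = contribution − fixed costs = $2,465,861.10 − $1,110,700 = $1,355,161.10.
After interest of $735,720.00, pre-tax earnings = $619,441.10.
DCL = total CM / (EBIT − I) = $2,465,861.10 / $619,441.10 = 3.9808.
%ΔEPS = DCL × %ΔSales = 3.9808 × -24.6% = -97.9%.

-97.9%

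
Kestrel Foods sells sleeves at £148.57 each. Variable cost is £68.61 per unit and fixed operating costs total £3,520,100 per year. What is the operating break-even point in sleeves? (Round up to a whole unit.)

Contribution margin per unit = £148.57 − £68.61 = £79.96.
Break-even Q = £3,520,100 / £79.96 = 44,023.26 → 44,024 sleeves.

44,024 sleeves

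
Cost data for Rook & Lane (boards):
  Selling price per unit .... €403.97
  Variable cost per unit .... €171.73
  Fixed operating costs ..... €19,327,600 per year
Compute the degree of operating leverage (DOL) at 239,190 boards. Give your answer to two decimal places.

1.53

Contribution at this volume is 239,190 × €232.24 = €55,549,485.60.
Operating income = contribution − fixed costs = €55,549,485.60 − €19,327,600 = €36,221,885.60.
So DOL = total CM / EBIT = €55,549,485.60 / €36,221,885.60 = 1.5336.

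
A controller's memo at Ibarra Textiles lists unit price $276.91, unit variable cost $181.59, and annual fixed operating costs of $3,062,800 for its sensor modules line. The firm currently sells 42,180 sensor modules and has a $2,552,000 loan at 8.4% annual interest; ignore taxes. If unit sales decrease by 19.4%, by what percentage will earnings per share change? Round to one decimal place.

At 42,180 units, contribution = 42,180 × $95.32 = $4,020,597.60.
EBIT = $4,020,597.60 − $3,062,800 = $957,797.60.
Interest = $214,368.00, so EBIT − I = $743,429.60.
Degree of combined leverage = contribution ÷ (EBIT − I) = $4,020,597.60 ÷ $743,429.60 = 5.4082.
EPS therefore changes by 5.4082 × (-19.4%) = -104.9%.

-104.9%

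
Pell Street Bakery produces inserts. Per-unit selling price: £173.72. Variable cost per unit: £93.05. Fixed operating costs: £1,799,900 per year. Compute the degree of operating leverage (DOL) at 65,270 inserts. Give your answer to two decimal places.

1.52

Contribution at this volume is 65,270 × £80.67 = £5,265,330.90.
Operating income = contribution − fixed costs = £5,265,330.90 − £1,799,900 = £3,465,430.90.
Degree of operating leverage = £5,265,330.90 / £3,465,430.90 = 1.5194.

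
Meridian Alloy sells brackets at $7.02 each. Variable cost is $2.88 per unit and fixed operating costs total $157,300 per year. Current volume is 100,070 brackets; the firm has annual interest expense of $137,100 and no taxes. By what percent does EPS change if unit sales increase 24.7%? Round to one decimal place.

At 100,070 units, contribution = 100,070 × $4.14 = $414,289.80.
Operating income = contribution − fixed costs = $414,289.80 − $157,300 = $256,989.80.
Interest = $137,100.00, so EBIT − I = $119,889.80.
Degree of combined leverage = contribution ÷ (EBIT − I) = $414,289.80 ÷ $119,889.80 = 3.4556.
EPS therefore changes by 3.4556 × (+24.7%) = +85.4%.

+85.4%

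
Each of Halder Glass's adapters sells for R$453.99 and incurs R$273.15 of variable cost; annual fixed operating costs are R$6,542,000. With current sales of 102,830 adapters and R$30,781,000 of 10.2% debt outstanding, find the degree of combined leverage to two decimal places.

2.09

Contribution at this volume is 102,830 × R$180.84 = R$18,595,777.20.
EBIT = R$18,595,777.20 − R$6,542,000 = R$12,053,777.20. Interest = R$3,139,662.00, so EBIT − I = R$8,914,115.20.
Degree of total leverage = total CM / (EBIT − interest) = R$18,595,777.20 / R$8,914,115.20 = 2.0861.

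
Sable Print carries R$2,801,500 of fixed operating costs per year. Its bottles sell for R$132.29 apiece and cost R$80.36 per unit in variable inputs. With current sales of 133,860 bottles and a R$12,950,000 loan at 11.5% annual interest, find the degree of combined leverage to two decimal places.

Total contribution margin = 133,860 × R$51.93 = R$6,951,349.80.
EBIT = R$6,951,349.80 − R$2,801,500 = R$4,149,849.80. Interest = R$1,489,250.00.
DOL = R$6,951,349.80 ÷ R$4,149,849.80 = 1.6751; DFL = R$4,149,849.80 ÷ R$2,660,599.80 = 1.5597.
Combined leverage = 1.6751 × 1.5597 = 2.6127.

2.61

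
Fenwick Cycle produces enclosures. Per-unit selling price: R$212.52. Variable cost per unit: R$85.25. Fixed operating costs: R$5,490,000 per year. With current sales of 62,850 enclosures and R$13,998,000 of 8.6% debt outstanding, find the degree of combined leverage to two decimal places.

6.13

Total contribution margin = 62,850 × R$127.27 = R$7,998,919.50.
Subtracting fixed costs: EBIT = R$7,998,919.50 − R$5,490,000 = R$2,508,919.50. Interest = R$1,203,828.00, so EBIT − I = R$1,305,091.50.
DCL = contribution ÷ (EBIT − I) = R$7,998,919.50 ÷ R$1,305,091.50 = 6.1290.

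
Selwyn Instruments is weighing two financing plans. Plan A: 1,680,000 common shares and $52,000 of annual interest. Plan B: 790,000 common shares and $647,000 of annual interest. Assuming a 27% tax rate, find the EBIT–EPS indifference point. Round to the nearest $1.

$1,175,146

Set EPS_A = EPS_B: (EBIT − $52,000)(1 − 0.27) ÷ 1,680,000 = (EBIT − $647,000)(1 − 0.27) ÷ 790,000.
The (1 − t) factor cancels: (EBIT − 52,000) × 790,000 = (EBIT − 647,000) × 1,680,000.
Solving, EBIT = (647,000·1,680,000 − 52,000·790,000) / (1,680,000 − 790,000) = 1,045,880,000,000 / 890,000 = 1,175,146.07.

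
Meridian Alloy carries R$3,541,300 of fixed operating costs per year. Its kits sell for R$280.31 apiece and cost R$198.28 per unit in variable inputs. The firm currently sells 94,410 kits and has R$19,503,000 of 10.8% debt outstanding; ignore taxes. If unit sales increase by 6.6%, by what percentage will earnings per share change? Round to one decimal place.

At 94,410 units, contribution = 94,410 × R$82.03 = R$7,744,452.30.
EBIT = R$7,744,452.30 − R$3,541,300 = R$4,203,152.30.
Interest = R$2,106,324.00, so EBIT − I = R$2,096,828.30.
Degree of combined leverage = contribution ÷ (EBIT − I) = R$7,744,452.30 ÷ R$2,096,828.30 = 3.6934.
%ΔEPS = DCL × %ΔSales = 3.6934 × +6.6% = +24.4%.

+24.4%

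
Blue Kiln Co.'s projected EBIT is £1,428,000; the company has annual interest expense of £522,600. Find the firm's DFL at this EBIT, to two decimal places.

Annual interest charges come to £522,600.00.
Degree of financial leverage = EBIT / (EBIT − interest) = £1,428,000 / £905,400.00 = 1.5772.

1.58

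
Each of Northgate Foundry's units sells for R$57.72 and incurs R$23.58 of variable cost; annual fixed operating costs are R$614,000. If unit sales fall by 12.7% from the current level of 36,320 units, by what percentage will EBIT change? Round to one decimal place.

-25.2%

Contribution at this volume is 36,320 × R$34.14 = R$1,239,964.80.
Subtracting fixed costs: EBIT = R$1,239,964.80 − R$614,000 = R$625,964.80.
Degree of operating leverage = R$1,239,964.80 / R$625,964.80 = 1.9809.
%ΔEBIT = DOL × %ΔSales = 1.9809 × -12.7% = -25.2%.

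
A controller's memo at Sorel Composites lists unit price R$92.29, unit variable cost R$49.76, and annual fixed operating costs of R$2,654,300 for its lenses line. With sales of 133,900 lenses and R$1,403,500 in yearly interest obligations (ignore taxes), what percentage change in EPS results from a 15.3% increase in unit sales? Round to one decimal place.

Contribution at this volume is 133,900 × R$42.53 = R$5,694,767.00.
Subtracting fixed costs: EBIT = R$5,694,767.00 − R$2,654,300 = R$3,040,467.00.
After interest of R$1,403,500.00, pre-tax earnings = R$1,636,967.00.
Degree of combined leverage = contribution ÷ (EBIT − I) = R$5,694,767.00 ÷ R$1,636,967.00 = 3.4789.
EPS therefore changes by 3.4789 × (+15.3%) = +53.2%.

+53.2%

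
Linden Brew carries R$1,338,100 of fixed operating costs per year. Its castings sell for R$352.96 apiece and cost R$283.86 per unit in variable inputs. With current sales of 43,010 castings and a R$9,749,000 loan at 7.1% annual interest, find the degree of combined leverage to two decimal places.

At 43,010 units, contribution = 43,010 × R$69.10 = R$2,971,991.00.
Operating income = contribution − fixed costs = R$2,971,991.00 − R$1,338,100 = R$1,633,891.00. Interest = R$692,179.00.
DOL = R$2,971,991.00 ÷ R$1,633,891.00 = 1.8190; DFL = R$1,633,891.00 ÷ R$941,712.00 = 1.7350.
Combined leverage = 1.8190 × 1.7350 = 3.1560.

3.16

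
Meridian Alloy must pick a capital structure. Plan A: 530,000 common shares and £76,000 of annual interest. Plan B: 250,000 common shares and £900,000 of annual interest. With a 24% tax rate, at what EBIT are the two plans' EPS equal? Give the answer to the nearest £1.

£1,635,714

At indifference, (EBIT − 76,000)(1 − t)/530,000 = (EBIT − 900,000)(1 − t)/250,000.
Cancelling (1 − t) and cross-multiplying: 250,000·(EBIT − 76,000) = 530,000·(EBIT − 900,000).
Solving, EBIT = (900,000·530,000 − 76,000·250,000) / (530,000 − 250,000) = 458,000,000,000 / 280,000 = 1,635,714.29.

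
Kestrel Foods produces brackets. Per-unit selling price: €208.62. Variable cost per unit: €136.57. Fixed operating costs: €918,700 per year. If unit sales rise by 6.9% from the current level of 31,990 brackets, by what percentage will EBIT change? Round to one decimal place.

+11.5%

Total contribution margin = 31,990 × €72.05 = €2,304,879.50.
Subtracting fixed costs: EBIT = €2,304,879.50 − €918,700 = €1,386,179.50.
DOL = contribution ÷ EBIT = €2,304,879.50 ÷ €1,386,179.50 = 1.6628.
So EBIT moves 1.6628 × (+6.9%) = +11.5%.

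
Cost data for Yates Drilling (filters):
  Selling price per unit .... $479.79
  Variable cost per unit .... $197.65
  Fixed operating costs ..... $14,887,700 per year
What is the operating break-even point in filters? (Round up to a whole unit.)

Contribution margin per unit = $479.79 − $197.65 = $282.14.
Break-even volume = fixed costs ÷ CM per unit = $14,887,700 ÷ $282.14 = 52,767.07, so 52,768 filters.

52,768 filters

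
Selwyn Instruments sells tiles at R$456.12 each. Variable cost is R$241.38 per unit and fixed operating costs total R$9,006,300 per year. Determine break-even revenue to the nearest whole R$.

Contribution margin per unit = R$456.12 − R$241.38 = R$214.74, a CM ratio of R$214.74 ÷ R$456.12 = 0.4708.
Break-even revenue = fixed costs × price ÷ CM = R$9,006,300 × R$456.12 ÷ R$214.74 = R$19,129,895.

R$19,129,895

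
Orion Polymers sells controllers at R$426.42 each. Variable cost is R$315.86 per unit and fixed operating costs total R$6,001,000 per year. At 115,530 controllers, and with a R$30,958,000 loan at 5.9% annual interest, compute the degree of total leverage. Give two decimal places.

Contribution at this volume is 115,530 × R$110.56 = R$12,772,996.80.
Operating income = contribution − fixed costs = R$12,772,996.80 − R$6,001,000 = R$6,771,996.80. Interest = R$1,826,522.00, so EBIT − I = R$4,945,474.80.
DCL = contribution ÷ (EBIT − I) = R$12,772,996.80 ÷ R$4,945,474.80 = 2.5828.

2.58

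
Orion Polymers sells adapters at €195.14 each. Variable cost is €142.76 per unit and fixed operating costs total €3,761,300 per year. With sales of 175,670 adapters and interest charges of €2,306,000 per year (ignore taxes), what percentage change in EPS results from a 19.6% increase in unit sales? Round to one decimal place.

At 175,670 units, contribution = 175,670 × €52.38 = €9,201,594.60.
Subtracting fixed costs: EBIT = €9,201,594.60 − €3,761,300 = €5,440,294.60.
Interest = €2,306,000.00, so EBIT − I = €3,134,294.60.
DCL = total CM / (EBIT − I) = €9,201,594.60 / €3,134,294.60 = 2.9358.
EPS therefore changes by 2.9358 × (+19.6%) = +57.5%.

+57.5%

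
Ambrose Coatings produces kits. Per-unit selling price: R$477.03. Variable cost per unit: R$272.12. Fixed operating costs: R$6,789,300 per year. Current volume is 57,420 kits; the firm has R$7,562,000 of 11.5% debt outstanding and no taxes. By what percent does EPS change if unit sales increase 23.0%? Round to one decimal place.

At 57,420 units, contribution = 57,420 × R$204.91 = R$11,765,932.20.
Operating income = contribution − fixed costs = R$11,765,932.20 − R$6,789,300 = R$4,976,632.20.
Interest = R$869,630.00, so EBIT − I = R$4,107,002.20.
DCL = total CM / (EBIT − I) = R$11,765,932.20 / R$4,107,002.20 = 2.8648.
EPS therefore changes by 2.8648 × (+23.0%) = +65.9%.

+65.9%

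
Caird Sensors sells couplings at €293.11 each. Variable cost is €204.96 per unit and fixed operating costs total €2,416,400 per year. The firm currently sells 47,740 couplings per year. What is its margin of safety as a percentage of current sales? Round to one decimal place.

42.6%

Unit CM = price − variable cost = €293.11 − €204.96 = €88.15. Break-even units = €2,416,400 ÷ €88.15 = 27,412.37; break-even revenue = 27,412.37 × €293.11 = €8,034,838.39.
Actual sales revenue = 47,740 × €293.11 = €13,993,071.40.
Margin of safety = (€13,993,071.40 − €8,034,838.39) ÷ €13,993,071.40 = 42.6%.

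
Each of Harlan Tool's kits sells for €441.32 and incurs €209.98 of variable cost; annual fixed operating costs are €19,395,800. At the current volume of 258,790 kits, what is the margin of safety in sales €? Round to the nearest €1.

€77,208,449

Each unit contributes €441.32 − €209.98 = €231.34. Break-even units = €19,395,800 ÷ €231.34 = 83,841.10; break-even revenue = 83,841.10 × €441.32 = €37,000,754.11.
Current sales = 258,790 × €441.32 = €114,209,202.80.
Margin of safety = €114,209,202.80 − €37,000,754.11 = €77,208,449.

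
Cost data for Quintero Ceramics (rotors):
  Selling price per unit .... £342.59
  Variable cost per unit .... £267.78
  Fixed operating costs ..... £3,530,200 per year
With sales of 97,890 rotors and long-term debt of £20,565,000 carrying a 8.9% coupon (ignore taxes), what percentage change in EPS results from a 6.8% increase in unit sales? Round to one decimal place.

At 97,890 units, contribution = 97,890 × £74.81 = £7,323,150.90.
EBIT = £7,323,150.90 − £3,530,200 = £3,792,950.90.
After interest of £1,830,285.00, pre-tax earnings = £1,962,665.90.
DCL = total CM / (EBIT − I) = £7,323,150.90 / £1,962,665.90 = 3.7312.
%ΔEPS = DCL × %ΔSales = 3.7312 × +6.8% = +25.4%.

+25.4%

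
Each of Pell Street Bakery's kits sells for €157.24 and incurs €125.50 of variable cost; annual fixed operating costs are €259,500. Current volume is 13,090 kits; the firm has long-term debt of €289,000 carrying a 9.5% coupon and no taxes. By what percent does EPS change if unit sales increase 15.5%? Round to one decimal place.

+50.1%

At 13,090 units, contribution = 13,090 × €31.74 = €415,476.60.
Operating income = contribution − fixed costs = €415,476.60 − €259,500 = €155,976.60.
Interest = €27,455.00, so EBIT − I = €128,521.60.
Degree of combined leverage = contribution ÷ (EBIT − I) = €415,476.60 ÷ €128,521.60 = 3.2327.
EPS therefore changes by 3.2327 × (+15.5%) = +50.1%.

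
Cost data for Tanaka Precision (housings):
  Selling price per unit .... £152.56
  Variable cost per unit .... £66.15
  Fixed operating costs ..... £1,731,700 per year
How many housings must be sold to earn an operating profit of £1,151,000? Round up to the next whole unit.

33,361 housings

Unit CM = price − variable cost = £152.56 − £66.15 = £86.41.
Need Q such that Q × £86.41 − £1,731,700 = £1,151,000, i.e. Q = £2,882,700 / £86.41 = 33,360.72 → 33,361.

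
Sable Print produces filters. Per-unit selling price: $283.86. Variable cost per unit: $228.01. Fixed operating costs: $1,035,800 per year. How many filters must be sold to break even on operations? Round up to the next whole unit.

Contribution margin per unit = $283.86 − $228.01 = $55.85.
Break-even volume = fixed costs ÷ CM per unit = $1,035,800 ÷ $55.85 = 18,546.11, so 18,547 filters.

18,547 filters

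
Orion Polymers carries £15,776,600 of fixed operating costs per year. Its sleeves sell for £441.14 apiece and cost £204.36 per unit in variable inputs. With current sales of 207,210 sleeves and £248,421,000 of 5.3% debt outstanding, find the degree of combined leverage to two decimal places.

At 207,210 units, contribution = 207,210 × £236.78 = £49,063,183.80.
EBIT = £49,063,183.80 − £15,776,600 = £33,286,583.80. Interest = £13,166,313.00, so EBIT − I = £20,120,270.80.
Degree of total leverage = total CM / (EBIT − interest) = £49,063,183.80 / £20,120,270.80 = 2.4385.

2.44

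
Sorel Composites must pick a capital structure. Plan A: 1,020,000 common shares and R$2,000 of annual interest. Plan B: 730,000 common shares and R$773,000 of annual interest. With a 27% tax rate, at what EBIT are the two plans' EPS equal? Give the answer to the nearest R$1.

R$2,713,793

At indifference, (EBIT − 2,000)(1 − t)/1,020,000 = (EBIT − 773,000)(1 − t)/730,000.
The (1 − t) factor cancels: (EBIT − 2,000) × 730,000 = (EBIT − 773,000) × 1,020,000.
EBIT × (1,020,000 − 730,000) = 773,000 × 1,020,000 − 2,000 × 730,000 = 787,000,000,000, so EBIT = 787,000,000,000 ÷ 290,000 = 2,713,793.10.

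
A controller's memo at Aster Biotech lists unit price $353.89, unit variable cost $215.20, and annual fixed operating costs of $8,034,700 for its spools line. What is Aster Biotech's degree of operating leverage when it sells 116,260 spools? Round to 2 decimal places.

1.99

Contribution at this volume is 116,260 × $138.69 = $16,124,099.40.
Operating income = contribution − fixed costs = $16,124,099.40 − $8,034,700 = $8,089,399.40.
Degree of operating leverage = $16,124,099.40 / $8,089,399.40 = 1.9932.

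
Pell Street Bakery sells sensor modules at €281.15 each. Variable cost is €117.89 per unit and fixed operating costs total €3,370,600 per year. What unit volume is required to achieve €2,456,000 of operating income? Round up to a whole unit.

35,690 sensor modules

Contribution margin per unit = €281.15 − €117.89 = €163.26.
Need Q such that Q × €163.26 − €3,370,600 = €2,456,000, i.e. Q = €5,826,600 / €163.26 = 35,689.08 → 35,690.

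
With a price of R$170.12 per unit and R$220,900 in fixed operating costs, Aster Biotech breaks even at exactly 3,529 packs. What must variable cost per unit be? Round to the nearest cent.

Contribution per unit must be FC / Q = R$220,900 / 3,529 = R$62.5956.
Variable cost per unit = R$170.12 − R$62.5956 = R$107.52.

R$107.52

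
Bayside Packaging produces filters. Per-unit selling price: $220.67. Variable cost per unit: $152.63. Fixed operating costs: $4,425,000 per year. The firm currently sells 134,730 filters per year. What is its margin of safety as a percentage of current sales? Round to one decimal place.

51.7%

Each unit contributes $220.67 − $152.63 = $68.04. Break-even units = $4,425,000 ÷ $68.04 = 65,035.27; break-even revenue = 65,035.27 × $220.67 = $14,351,333.77.
Actual sales revenue = 134,730 × $220.67 = $29,730,869.10.
Margin of safety = ($29,730,869.10 − $14,351,333.77) ÷ $29,730,869.10 = 51.7%.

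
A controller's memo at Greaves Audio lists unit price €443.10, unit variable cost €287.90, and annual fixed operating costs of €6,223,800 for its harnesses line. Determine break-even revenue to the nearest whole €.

€17,769,109

Contribution margin per unit = €443.10 − €287.90 = €155.20, a CM ratio of €155.20 ÷ €443.10 = 0.3503.
Break-even revenue = fixed costs × price ÷ CM = €6,223,800 × €443.10 ÷ €155.20 = €17,769,109.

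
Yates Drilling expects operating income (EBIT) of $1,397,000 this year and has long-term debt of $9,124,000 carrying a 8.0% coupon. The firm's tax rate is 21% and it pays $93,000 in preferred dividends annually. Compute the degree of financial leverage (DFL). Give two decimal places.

Interest = $729,920.00.
Preferred dividends grossed up pre-tax: $93,000 / (1 − 0.21) = $117,721.52.
DFL = EBIT ÷ [EBIT − I − D_p/(1−t)] = $1,397,000 ÷ [$1,397,000 − $729,920.00 − $117,721.52] = $1,397,000 ÷ $549,358.48 = 2.5430.

2.54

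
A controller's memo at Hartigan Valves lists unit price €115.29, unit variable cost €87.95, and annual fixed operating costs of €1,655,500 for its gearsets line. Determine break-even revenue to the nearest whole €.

CM per unit = €115.29 − €87.95 = €27.34; CM ratio = €27.34 / €115.29 = 0.2371.
Break-even sales = FC ÷ CM ratio = €1,655,500 × €115.29 / €27.34 = €6,981,075.

€6,981,075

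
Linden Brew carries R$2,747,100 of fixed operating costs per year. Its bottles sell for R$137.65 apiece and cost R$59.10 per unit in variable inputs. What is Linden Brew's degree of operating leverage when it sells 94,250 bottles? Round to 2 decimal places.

At 94,250 units, contribution = 94,250 × R$78.55 = R$7,403,337.50.
Subtracting fixed costs: EBIT = R$7,403,337.50 − R$2,747,100 = R$4,656,237.50.
DOL = contribution ÷ EBIT = R$7,403,337.50 ÷ R$4,656,237.50 = 1.5900.

1.59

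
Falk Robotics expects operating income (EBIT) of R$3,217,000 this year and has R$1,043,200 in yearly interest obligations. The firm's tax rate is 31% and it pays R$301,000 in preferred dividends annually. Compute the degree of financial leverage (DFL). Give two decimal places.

Interest = R$1,043,200.00.
Preferred dividends grossed up pre-tax: R$301,000 / (1 − 0.31) = R$436,231.88.
DFL = EBIT ÷ [EBIT − I − D_p/(1−t)] = R$3,217,000 ÷ [R$3,217,000 − R$1,043,200.00 − R$436,231.88] = R$3,217,000 ÷ R$1,737,568.12 = 1.8514.

1.85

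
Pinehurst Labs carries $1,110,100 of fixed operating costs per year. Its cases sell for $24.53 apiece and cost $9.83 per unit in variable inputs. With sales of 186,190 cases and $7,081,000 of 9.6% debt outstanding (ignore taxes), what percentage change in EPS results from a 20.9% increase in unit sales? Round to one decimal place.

At 186,190 units, contribution = 186,190 × $14.70 = $2,736,993.00.
EBIT = $2,736,993.00 − $1,110,100 = $1,626,893.00.
Interest = $679,776.00, so EBIT − I = $947,117.00.
DCL = total CM / (EBIT − I) = $2,736,993.00 / $947,117.00 = 2.8898.
EPS therefore changes by 2.8898 × (+20.9%) = +60.4%.

+60.4%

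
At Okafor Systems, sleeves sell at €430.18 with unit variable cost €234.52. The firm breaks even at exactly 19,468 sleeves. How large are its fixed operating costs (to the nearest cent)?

Each unit contributes €430.18 − €234.52 = €195.66.
Since BE = FC / CM, FC = 19,468 × €195.66 = €3,809,108.88.

€3,809,108.88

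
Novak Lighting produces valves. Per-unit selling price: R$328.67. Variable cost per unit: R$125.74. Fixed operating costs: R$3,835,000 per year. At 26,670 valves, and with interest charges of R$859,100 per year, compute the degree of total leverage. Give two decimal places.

At 26,670 units, contribution = 26,670 × R$202.93 = R$5,412,143.10.
EBIT = R$5,412,143.10 − R$3,835,000 = R$1,577,143.10. Interest = R$859,100.00, so EBIT − I = R$718,043.10.
Degree of total leverage = total CM / (EBIT − interest) = R$5,412,143.10 / R$718,043.10 = 7.5374.

7.54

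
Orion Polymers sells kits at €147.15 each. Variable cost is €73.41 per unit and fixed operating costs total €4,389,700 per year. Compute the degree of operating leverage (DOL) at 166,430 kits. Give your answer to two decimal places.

1.56

At 166,430 units, contribution = 166,430 × €73.74 = €12,272,548.20.
EBIT = €12,272,548.20 − €4,389,700 = €7,882,848.20.
DOL = contribution ÷ EBIT = €12,272,548.20 ÷ €7,882,848.20 = 1.5569.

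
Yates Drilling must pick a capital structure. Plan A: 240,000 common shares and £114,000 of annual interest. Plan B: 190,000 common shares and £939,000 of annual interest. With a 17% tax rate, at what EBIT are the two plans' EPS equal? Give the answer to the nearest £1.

Set EPS_A = EPS_B: (EBIT − £114,000)(1 − 0.17) ÷ 240,000 = (EBIT − £939,000)(1 − 0.17) ÷ 190,000.
Cancelling (1 − t) and cross-multiplying: 190,000·(EBIT − 114,000) = 240,000·(EBIT − 939,000).
EBIT × (240,000 − 190,000) = 939,000 × 240,000 − 114,000 × 190,000 = 203,700,000,000, so EBIT = 203,700,000,000 ÷ 50,000 = 4,074,000.00.

£4,074,000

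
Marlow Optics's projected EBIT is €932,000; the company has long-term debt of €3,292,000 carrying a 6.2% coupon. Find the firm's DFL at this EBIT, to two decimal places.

Interest = €204,104.00.
Degree of financial leverage = EBIT / (EBIT − interest) = €932,000 / €727,896.00 = 1.2804.

1.28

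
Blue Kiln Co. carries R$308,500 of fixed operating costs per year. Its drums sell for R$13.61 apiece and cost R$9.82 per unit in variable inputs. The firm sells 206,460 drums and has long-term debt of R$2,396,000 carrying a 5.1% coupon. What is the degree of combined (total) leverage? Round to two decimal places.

Contribution at this volume is 206,460 × R$3.79 = R$782,483.40.
Subtracting fixed costs: EBIT = R$782,483.40 − R$308,500 = R$473,983.40. Interest = R$122,196.00, so EBIT − I = R$351,787.40.
DCL = contribution ÷ (EBIT − I) = R$782,483.40 ÷ R$351,787.40 = 2.2243.

2.22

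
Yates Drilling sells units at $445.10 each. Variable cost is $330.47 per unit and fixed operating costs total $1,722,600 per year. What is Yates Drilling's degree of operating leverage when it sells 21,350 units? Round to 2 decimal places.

Contribution at this volume is 21,350 × $114.63 = $2,447,350.50.
Subtracting fixed costs: EBIT = $2,447,350.50 − $1,722,600 = $724,750.50.
DOL = contribution ÷ EBIT = $2,447,350.50 ÷ $724,750.50 = 3.3768.

3.38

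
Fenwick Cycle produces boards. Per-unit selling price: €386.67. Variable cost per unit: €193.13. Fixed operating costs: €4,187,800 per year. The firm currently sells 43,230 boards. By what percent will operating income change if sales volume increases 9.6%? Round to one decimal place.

+19.2%

Total contribution margin = 43,230 × €193.54 = €8,366,734.20.
EBIT = €8,366,734.20 − €4,187,800 = €4,178,934.20.
So DOL = total CM / EBIT = €8,366,734.20 / €4,178,934.20 = 2.0021.
Operating income changes by 2.0021 × +9.6% = +19.2%.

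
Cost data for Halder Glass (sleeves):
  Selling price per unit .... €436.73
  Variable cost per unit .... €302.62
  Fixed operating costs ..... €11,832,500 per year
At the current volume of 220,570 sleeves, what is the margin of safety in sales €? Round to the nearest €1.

€57,796,931

Unit CM = price − variable cost = €436.73 − €302.62 = €134.11. Break-even units = €11,832,500 ÷ €134.11 = 88,229.81; break-even revenue = 88,229.81 × €436.73 = €38,532,605.51.
Current sales = 220,570 × €436.73 = €96,329,536.10.
Margin of safety = €96,329,536.10 − €38,532,605.51 = €57,796,931.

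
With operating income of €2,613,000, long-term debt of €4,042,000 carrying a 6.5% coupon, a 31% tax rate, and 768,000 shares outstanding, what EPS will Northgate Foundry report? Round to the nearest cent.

Pre-tax income = €2,613,000 − €262,730.00 = €2,350,270.00.
After tax at 31%: net income = €2,350,270.00 × 0.69 = €1,621,686.30.
Per share: €1,621,686.30 / 768,000 shares = €2.11.

€2.11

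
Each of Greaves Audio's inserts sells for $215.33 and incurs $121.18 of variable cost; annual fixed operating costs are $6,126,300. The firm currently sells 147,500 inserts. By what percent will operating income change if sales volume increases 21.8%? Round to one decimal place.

+39.0%

Contribution at this volume is 147,500 × $94.15 = $13,887,125.00.
Operating income = contribution − fixed costs = $13,887,125.00 − $6,126,300 = $7,760,825.00.
Degree of operating leverage = $13,887,125.00 / $7,760,825.00 = 1.7894.
So EBIT moves 1.7894 × (+21.8%) = +39.0%.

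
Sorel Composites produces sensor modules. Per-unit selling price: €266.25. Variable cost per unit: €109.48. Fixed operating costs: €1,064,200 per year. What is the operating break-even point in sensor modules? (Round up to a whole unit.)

6,789 sensor modules

Unit CM = price − variable cost = €266.25 − €109.48 = €156.77.
Break-even Q = €1,064,200 / €156.77 = 6,788.29 → 6,789 sensor modules.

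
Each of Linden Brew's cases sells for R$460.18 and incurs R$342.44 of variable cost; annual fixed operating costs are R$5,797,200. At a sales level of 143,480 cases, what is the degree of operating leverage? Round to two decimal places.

At 143,480 units, contribution = 143,480 × R$117.74 = R$16,893,335.20.
Subtracting fixed costs: EBIT = R$16,893,335.20 − R$5,797,200 = R$11,096,135.20.
So DOL = total CM / EBIT = R$16,893,335.20 / R$11,096,135.20 = 1.5225.

1.52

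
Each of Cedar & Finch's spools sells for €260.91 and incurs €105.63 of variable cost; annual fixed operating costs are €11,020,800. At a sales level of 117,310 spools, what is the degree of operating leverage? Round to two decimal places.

2.53

At 117,310 units, contribution = 117,310 × €155.28 = €18,215,896.80.
Operating income = contribution − fixed costs = €18,215,896.80 − €11,020,800 = €7,195,096.80.
DOL = contribution ÷ EBIT = €18,215,896.80 ÷ €7,195,096.80 = 2.5317.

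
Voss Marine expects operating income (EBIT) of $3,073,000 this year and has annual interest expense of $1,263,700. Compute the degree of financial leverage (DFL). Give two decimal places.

1.70

Annual interest charges come to $1,263,700.00.
DFL = EBIT ÷ (EBIT − I) = $3,073,000 ÷ ($3,073,000 − $1,263,700.00) = $3,073,000 ÷ $1,809,300.00 = 1.6984.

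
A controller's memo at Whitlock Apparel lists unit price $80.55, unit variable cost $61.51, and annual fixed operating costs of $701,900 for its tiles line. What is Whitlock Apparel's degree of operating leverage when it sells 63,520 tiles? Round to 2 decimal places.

2.38

Contribution at this volume is 63,520 × $19.04 = $1,209,420.80.
Operating income = contribution − fixed costs = $1,209,420.80 − $701,900 = $507,520.80.
Degree of operating leverage = $1,209,420.80 / $507,520.80 = 2.3830.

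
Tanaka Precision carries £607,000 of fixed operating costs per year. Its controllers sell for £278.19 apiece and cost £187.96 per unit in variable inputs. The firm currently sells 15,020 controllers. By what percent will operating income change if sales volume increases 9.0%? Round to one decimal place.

At 15,020 units, contribution = 15,020 × £90.23 = £1,355,254.60.
Subtracting fixed costs: EBIT = £1,355,254.60 − £607,000 = £748,254.60.
So DOL = total CM / EBIT = £1,355,254.60 / £748,254.60 = 1.8112.
So EBIT moves 1.8112 × (+9.0%) = +16.3%.

+16.3%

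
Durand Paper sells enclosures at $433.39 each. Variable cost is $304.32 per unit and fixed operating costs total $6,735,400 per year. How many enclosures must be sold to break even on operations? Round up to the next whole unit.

Contribution margin per unit = $433.39 − $304.32 = $129.07.
Break-even Q = $6,735,400 / $129.07 = 52,184.09 → 52,185 enclosures.

52,185 enclosures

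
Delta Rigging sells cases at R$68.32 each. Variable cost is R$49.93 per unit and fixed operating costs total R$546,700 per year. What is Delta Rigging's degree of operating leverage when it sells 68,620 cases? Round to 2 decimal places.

1.76

Contribution at this volume is 68,620 × R$18.39 = R$1,261,921.80.
Subtracting fixed costs: EBIT = R$1,261,921.80 − R$546,700 = R$715,221.80.
So DOL = total CM / EBIT = R$1,261,921.80 / R$715,221.80 = 1.7644.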